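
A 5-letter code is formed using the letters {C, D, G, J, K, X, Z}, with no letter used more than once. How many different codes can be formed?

2520

This is a permutation of 5 out of 7: P(7,5) = 7!/2!.
7 × 6 × 5 × 4 × 3 = 2520.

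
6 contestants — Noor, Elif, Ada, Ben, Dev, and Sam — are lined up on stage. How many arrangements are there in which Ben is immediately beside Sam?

Glue Ben and Sam into one block (2 internal orders), leaving 5 units to arrange in a row.
So the count is 2·(5)! = 240.

240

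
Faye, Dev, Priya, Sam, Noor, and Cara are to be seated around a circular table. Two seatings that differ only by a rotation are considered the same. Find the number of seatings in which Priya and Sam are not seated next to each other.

72

All circular seatings of 6 people number (5)! = 120.
Those with Priya next to Sam: fuse the pair into one unit and seat 5 units around a circle — 2·(4)! = 48.
Subtracting, 120 − 48 = 72.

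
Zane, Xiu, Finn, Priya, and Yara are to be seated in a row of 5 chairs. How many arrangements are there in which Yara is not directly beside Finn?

Of the 5! = 120 arrangements, those with Yara and Finn adjacent number 2 × 4! = 48 (treat the pair as a block with 2 internal orders).
So 120 − 48 = 72 arrangements keep them apart.

72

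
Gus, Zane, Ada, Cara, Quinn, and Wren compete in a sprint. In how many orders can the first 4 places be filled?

360

There are 6 choices for 1st place, 5 for 2nd, and so on down to 3 for position 4.
That gives 6 × 5 × 4 × 3 = 360.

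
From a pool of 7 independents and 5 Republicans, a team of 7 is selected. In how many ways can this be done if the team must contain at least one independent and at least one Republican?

With no constraint there are C(12,7) = 792 possible selections.
Selections missing a whole group: no independents → C(5,7) = 0; no Republicans → C(7,7) = 1.
Both groups omitted at once is impossible, so 792 − 1 = 791.

791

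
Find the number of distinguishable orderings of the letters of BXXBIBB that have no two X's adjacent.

75

There are 7!/(4!·2!) = 105 arrangements of BXXBIBB in total.
If the two X's are adjacent, glue them into one block, leaving 6 items to arrange: (6)!/(4!) = 30 ways.
Subtracting, 105 − 30 = 75 arrangements keep the X's apart.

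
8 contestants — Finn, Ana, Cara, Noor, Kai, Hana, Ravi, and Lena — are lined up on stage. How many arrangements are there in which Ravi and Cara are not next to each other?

30240

Of the 8! = 40320 arrangements, those with Ravi and Cara adjacent number 2 × 7! = 10080 (treat the pair as a block with 2 internal orders).
Complementary counting: 40320 − 10080 = 30240.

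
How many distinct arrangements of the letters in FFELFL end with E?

With the last slot taken by E, it remains to arrange the other 5 letters (FFLFL).
Those 5 letters have F appearing 3 times and L appearing twice, giving (5)!/(3!·2!) = 10.

10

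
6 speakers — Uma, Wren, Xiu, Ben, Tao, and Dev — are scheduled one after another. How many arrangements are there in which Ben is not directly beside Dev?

Of the 6! = 720 arrangements, those with Ben and Dev adjacent number 2 × 5! = 240 (treat the pair as a block with 2 internal orders).
Complementary counting: 720 − 240 = 480.

480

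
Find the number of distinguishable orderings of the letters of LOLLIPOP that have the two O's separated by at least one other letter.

1260

There are 8!/(3!·2!·2!) = 1680 arrangements of LOLLIPOP in total.
If the two O's are adjacent, glue them into one block, leaving 7 items to arrange: (7)!/(3!·2!) = 420 ways.
Hence 1680 − 420 = 1260.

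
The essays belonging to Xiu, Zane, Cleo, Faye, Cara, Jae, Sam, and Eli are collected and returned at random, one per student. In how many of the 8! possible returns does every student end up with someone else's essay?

14833

This is the derangement count D_8: permutations of 8 items with no fixed point.
By inclusion–exclusion this is Σ_{j=0}^{8} (−1)^j C(8,j)·(8−j)!.
Computing: 40320 − 40320 + 20160 − 6720 + 1680 − 336 + 56 − 8 + 1 = 14833.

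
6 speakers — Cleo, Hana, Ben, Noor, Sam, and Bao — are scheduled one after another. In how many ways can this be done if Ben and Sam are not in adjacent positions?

Of the 6! = 720 arrangements, those with Ben and Sam adjacent number 2 × 5! = 240 (treat the pair as a block with 2 internal orders).
Complementary counting: 720 − 240 = 480.

480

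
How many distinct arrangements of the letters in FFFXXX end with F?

10

With the last slot taken by F, it remains to arrange the other 5 letters (FFXXX).
Those 5 letters have F appearing twice and X appearing 3 times, giving (5)!/(3!·2!) = 10.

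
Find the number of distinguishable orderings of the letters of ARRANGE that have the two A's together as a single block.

360

Treat the 2 copies of A as a single block. The multiset to arrange is then {AA, E, G, N, R, R}, 6 items in all.
That gives (6)!/(2!) = 360 arrangements.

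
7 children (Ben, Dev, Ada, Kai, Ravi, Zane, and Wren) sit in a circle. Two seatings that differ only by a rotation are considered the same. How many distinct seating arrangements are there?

720

Around a circle, 7 distinct people have 7!/7 = (6)! = 720 rotationally distinct seatings.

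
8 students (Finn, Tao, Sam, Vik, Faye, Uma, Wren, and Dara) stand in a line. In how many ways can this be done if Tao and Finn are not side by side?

Of the 8! = 40320 arrangements, those with Tao and Finn adjacent number 2 × 7! = 10080 (treat the pair as a block with 2 internal orders).
So 40320 − 10080 = 30240 arrangements keep them apart.

30240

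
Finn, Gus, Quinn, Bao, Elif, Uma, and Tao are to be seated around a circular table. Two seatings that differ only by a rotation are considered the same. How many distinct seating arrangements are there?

Fix one person's seat to break rotational symmetry; the remaining 6 people can be arranged in (6)! = 720 ways.

720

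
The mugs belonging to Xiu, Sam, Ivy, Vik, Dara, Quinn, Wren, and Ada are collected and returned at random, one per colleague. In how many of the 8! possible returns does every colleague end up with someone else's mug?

14833

This is the derangement count D_8: permutations of 8 items with no fixed point.
By inclusion–exclusion this is Σ_{j=0}^{8} (−1)^j C(8,j)·(8−j)!.
Computing: 40320 − 40320 + 20160 − 6720 + 1680 − 336 + 56 − 8 + 1 = 14833.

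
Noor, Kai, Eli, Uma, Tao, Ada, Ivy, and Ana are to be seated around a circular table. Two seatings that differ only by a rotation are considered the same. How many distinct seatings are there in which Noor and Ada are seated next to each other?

1440

Glue Noor and Ada into a block (2 internal orders). Seating 7 units around a circle gives (6)! arrangements.
So 2 × (6)! = 2 × 720 = 1440.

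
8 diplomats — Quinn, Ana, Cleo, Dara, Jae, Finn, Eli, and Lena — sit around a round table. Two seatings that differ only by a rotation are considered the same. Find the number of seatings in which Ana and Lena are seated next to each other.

Treat {Ana, Lena} as one unit (2 internal orders) and seat the resulting 7 units around the table: (6)! circular arrangements.
So 2 × (6)! = 2 × 720 = 1440.

1440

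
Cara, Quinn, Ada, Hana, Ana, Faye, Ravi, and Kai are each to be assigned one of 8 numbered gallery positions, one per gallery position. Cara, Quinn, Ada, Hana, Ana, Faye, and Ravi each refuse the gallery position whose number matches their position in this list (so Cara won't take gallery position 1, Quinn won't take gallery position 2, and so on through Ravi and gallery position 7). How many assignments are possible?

Let Aᵢ (for 1 ≤ i ≤ 7) be the placements that put person i in their forbidden gallery position. Any j of these fix j positions, leaving (8−j)! ways to fill the rest, and there are C(7,j) ways to pick which j.
By inclusion–exclusion, the number of valid placements is Σ_{j=0}^{7} (−1)^j C(7,j)·(8−j)!.
Computing: 40320 − 35280 + 15120 − 4200 + 840 − 126 + 14 − 1 = 16687.

16687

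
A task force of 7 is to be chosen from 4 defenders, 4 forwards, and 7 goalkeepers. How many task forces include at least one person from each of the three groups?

5768

Total 7-person selections from all 15: C(15,7) = 6435.
Selections missing a whole group: no defenders → C(11,7) = 330; no forwards → C(11,7) = 330; no goalkeepers → C(8,7) = 8.
Add back selections omitting two groups (i.e. drawn from a single group): C(4,7) + C(4,7) + C(7,7) = 1.
By inclusion–exclusion: 6435 − 668 + 1 = 5768.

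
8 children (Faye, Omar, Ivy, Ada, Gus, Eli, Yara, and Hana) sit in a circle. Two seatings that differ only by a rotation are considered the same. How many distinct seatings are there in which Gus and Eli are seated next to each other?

1440

Glue Gus and Eli into a block (2 internal orders). Seating 7 units around a circle gives (6)! arrangements.
So 2 × (6)! = 2 × 720 = 1440.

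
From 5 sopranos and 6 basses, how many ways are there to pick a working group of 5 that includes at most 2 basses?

Split by how many basses are chosen (0 through 2).
Sum: C(6,0)·C(5,5) + C(6,1)·C(5,4) + C(6,2)·C(5,3) = 1 + 30 + 150 = 181.

181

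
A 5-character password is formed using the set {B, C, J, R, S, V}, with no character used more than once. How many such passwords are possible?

720

Choose and order 5 of the 6 symbols: the first character has 6 options, the next 5, and so on down to 2.
6 × 5 × 4 × 3 × 2 = 720.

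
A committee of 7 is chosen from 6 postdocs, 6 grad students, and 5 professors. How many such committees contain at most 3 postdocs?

Split by how many postdocs are chosen (0 through 3).
Sum: C(6,0)·C(11,7) + C(6,1)·C(11,6) + C(6,2)·C(11,5) + C(6,3)·C(11,4) = 330 + 2772 + 6930 + 6600 = 16632.

16632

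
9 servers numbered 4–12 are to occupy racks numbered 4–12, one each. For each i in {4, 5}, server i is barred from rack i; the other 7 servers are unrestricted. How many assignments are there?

287280

Let Aᵢ (for i ∈ {4, 5}) be the placements that put server i in its forbidden rack. Any j of these fix j positions, leaving (9−j)! ways to fill the rest, and there are C(2,j) ways to pick which j.
By inclusion–exclusion, the number of valid placements is Σ_{j=0}^{2} (−1)^j C(2,j)·(9−j)!.
Computing: 362880 − 80640 + 5040 = 287280.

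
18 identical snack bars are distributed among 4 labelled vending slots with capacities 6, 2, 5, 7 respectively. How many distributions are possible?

10

By stars and bars, unrestricted non-negative solutions to x_1+…+x_4 = 18 number C(18+3,3) = 1330.
Subtract solutions that violate a single cap (substitute x_i' = x_i − (cap_i+1)): x_1 ≥ 7 gives C(14,3) = 364; x_2 ≥ 3 gives C(18,3) = 816; x_3 ≥ 6 gives C(15,3) = 455; x_4 ≥ 8 gives C(13,3) = 286. Together 1921.
Add back pairs where two caps are both exceeded: 165 + 56 + 20 + 220 + 120 + 35 = 616.
Subtract triples: 10 + 1 + 0 + 4 = 15.
By inclusion–exclusion the count is 1330 − 1921 + 616 − 15 = 10.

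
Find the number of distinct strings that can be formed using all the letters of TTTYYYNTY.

TTTYYYNTY has 9 letters with T appearing 4 times and Y appearing 4 times.
The number of distinct arrangements is 9!/(4!·4!) = 362880/576 = 630.

630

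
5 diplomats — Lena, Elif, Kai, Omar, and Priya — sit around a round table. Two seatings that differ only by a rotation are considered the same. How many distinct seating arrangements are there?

Fix one person's seat to break rotational symmetry; the remaining 4 people can be arranged in (4)! = 24 ways.

24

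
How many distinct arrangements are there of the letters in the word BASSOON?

1260

The 7 letters of BASSOON have repeats: O appearing twice and S appearing twice.
The number of distinct arrangements is 7!/(2!·2!) = 5040/4 = 1260.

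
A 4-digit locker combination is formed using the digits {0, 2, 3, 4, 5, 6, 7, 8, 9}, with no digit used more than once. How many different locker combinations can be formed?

This is a permutation of 4 out of 9: P(9,4) = 9!/5!.
9 × 8 × 7 × 6 = 3024.

3024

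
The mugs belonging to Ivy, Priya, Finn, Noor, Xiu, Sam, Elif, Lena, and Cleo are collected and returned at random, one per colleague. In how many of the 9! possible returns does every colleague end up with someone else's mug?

Let Aᵢ be the assignments in which colleague i gets their own mug. We want the size of the complement of A₁∪…∪A_9.
By inclusion–exclusion this is Σ_{j=0}^{9} (−1)^j C(9,j)·(9−j)!.
Computing: 362880 − 362880 + 181440 − 60480 + 15120 − 3024 + 504 − 72 + 9 − 1 = 133496.

133496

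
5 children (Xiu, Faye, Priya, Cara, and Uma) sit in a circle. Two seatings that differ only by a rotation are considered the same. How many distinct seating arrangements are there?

Seat Xiu anywhere (absorbing the rotational symmetry), then permute the other 4: (4)! = 24.

24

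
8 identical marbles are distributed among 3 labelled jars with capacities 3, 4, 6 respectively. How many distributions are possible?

17

Ignoring the caps, the number of non-negative solutions to x_1+…+x_3 = 8 is C(10,2) = 45.
Subtract solutions that violate a single cap (substitute x_i' = x_i − (cap_i+1)): x_1 ≥ 4 gives C(6,2) = 15; x_2 ≥ 5 gives C(5,2) = 10; x_3 ≥ 7 gives C(3,2) = 3. Together 28.
No two caps can be exceeded simultaneously, so the pair terms are all 0.
By inclusion–exclusion the count is 45 − 28 + 0 = 17.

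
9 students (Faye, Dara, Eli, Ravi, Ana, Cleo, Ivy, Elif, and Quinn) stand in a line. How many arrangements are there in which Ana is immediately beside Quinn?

80640

Place the 7 others and the Ana-Quinn pair as 8 objects in a line; the pair has 2 internal arrangements.
That gives 2 × 8! = 2 × 40320 = 80640.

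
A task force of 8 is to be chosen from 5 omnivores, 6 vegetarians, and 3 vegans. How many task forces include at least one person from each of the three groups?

Total 8-person selections from all 14: C(14,8) = 3003.
Selections missing a whole group: no omnivores → C(9,8) = 9; no vegetarians → C(8,8) = 1; no vegans → C(11,8) = 165.
Add back selections omitting two groups (i.e. drawn from a single group): C(5,8) + C(6,8) + C(3,8) = 0.
By inclusion–exclusion: 3003 − 175 + 0 = 2828.

2828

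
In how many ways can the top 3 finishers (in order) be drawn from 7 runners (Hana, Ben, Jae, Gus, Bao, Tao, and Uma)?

There are 7 choices for 1st place, 6 for 2nd, and 5 for 3rd.
That gives 7 × 6 × 5 = 210.

210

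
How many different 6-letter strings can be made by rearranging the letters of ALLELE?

The 6 letters of ALLELE have repeats: E appearing twice and L appearing 3 times.
The number of distinct arrangements is 6!/(3!·2!) = 720/12 = 60.

60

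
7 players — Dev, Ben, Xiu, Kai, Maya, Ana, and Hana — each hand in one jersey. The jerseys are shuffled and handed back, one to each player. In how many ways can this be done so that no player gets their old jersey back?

This is the derangement count D_7: permutations of 7 items with no fixed point.
By inclusion–exclusion this is Σ_{j=0}^{7} (−1)^j C(7,j)·(7−j)!.
Computing: 5040 − 5040 + 2520 − 840 + 210 − 42 + 7 − 1 = 1854.

1854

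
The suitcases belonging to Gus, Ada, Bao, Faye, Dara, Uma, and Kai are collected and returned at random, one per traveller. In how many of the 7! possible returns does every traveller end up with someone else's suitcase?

This is the derangement count D_7: permutations of 7 items with no fixed point.
By inclusion–exclusion this is Σ_{j=0}^{7} (−1)^j C(7,j)·(7−j)!.
Computing: 5040 − 5040 + 2520 − 840 + 210 − 42 + 7 − 1 = 1854.

1854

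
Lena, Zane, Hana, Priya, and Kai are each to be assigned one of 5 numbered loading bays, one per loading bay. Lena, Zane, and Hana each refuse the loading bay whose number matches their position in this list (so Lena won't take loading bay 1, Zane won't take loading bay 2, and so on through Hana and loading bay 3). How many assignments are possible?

64

Let Aᵢ (for i ∈ {1, 2, 3}) be the placements that put person i in their forbidden loading bay. Any j of these fix j positions, leaving (5−j)! ways to fill the rest, and there are C(3,j) ways to pick which j.
By inclusion–exclusion, the number of valid placements is Σ_{j=0}^{3} (−1)^j C(3,j)·(5−j)!.
Computing: 120 − 72 + 18 − 2 = 64.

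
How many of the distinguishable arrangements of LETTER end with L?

30

Fix L in the last position and arrange the remaining 5 letters.
Those 5 letters have E appearing twice and T appearing twice, giving (5)!/(2!·2!) = 30.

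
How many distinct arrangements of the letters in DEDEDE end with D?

10

With the last slot taken by D, it remains to arrange the other 5 letters (EDEDE).
Those 5 letters have D appearing twice and E appearing 3 times, giving (5)!/(3!·2!) = 10.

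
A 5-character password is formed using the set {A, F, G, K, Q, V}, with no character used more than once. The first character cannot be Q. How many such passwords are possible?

The first character has 6−1 = 5 choices (anything except Q).
The remaining 4 characters are filled from the other 5 symbols without repetition: 5 × 4 × 3 × 2 = 120.
Total: 5 × 120 = 600.

600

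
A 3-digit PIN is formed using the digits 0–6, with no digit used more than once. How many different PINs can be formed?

210

Choose and order 3 of the 7 symbols: the first digit has 7 options, the next 6, then 5.
That product is 7 × 6 × 5 = 210.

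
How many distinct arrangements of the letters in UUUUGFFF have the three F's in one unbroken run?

Treat the 3 copies of F as a single block. The multiset to arrange is then {FFF, G, U, U, U, U}, 6 items in all.
That gives (6)!/(4!) = 30 arrangements.

30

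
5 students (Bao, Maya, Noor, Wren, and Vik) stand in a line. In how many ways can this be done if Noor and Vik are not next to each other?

Of the 5! = 120 arrangements, those with Noor and Vik adjacent number 2 × 4! = 48 (treat the pair as a block with 2 internal orders).
Complementary counting: 120 − 48 = 72.

72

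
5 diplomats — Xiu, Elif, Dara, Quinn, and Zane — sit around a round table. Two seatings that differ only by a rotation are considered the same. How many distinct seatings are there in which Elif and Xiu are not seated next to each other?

All circular seatings of 5 people number (4)! = 24.
Those with Elif next to Xiu: fuse the pair into one unit and seat 4 units around a circle — 2·(3)! = 12.
Subtracting, 24 − 12 = 12.

12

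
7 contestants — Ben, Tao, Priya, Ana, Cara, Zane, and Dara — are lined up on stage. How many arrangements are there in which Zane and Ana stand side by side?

Place the 5 others and the Zane-Ana pair as 6 objects in a line; the pair has 2 internal arrangements.
So the count is 2·(6)! = 1440.

1440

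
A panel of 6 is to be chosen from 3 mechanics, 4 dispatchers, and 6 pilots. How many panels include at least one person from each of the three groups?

Unrestricted: C(13,6) = 1716 ways to pick any 6 of the 13.
Selections missing a whole group: no mechanics → C(10,6) = 210; no dispatchers → C(9,6) = 84; no pilots → C(7,6) = 7.
Add back selections omitting two groups (i.e. drawn from a single group): C(3,6) + C(4,6) + C(6,6) = 1.
By inclusion–exclusion: 1716 − 301 + 1 = 1416.

1416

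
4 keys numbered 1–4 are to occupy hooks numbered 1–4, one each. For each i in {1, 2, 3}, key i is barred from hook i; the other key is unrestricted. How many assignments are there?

11

Let Aᵢ (for i ∈ {1, 2, 3}) be the placements that put key i in its forbidden hook. Any j of these fix j positions, leaving (4−j)! ways to fill the rest, and there are C(3,j) ways to pick which j.
By inclusion–exclusion, the number of valid placements is Σ_{j=0}^{3} (−1)^j C(3,j)·(4−j)!.
Computing: 24 − 18 + 6 − 1 = 11.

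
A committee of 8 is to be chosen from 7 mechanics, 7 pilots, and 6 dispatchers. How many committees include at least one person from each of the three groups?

With no constraint there are C(20,8) = 125970 possible selections.
Selections missing a whole group: no mechanics → C(13,8) = 1287; no pilots → C(13,8) = 1287; no dispatchers → C(14,8) = 3003.
Add back selections omitting two groups (i.e. drawn from a single group): C(7,8) + C(7,8) + C(6,8) = 0.
By inclusion–exclusion: 125970 − 5577 + 0 = 120393.

120393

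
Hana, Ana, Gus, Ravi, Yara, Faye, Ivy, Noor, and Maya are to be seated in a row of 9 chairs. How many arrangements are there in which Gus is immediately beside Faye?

Treat {Gus, Faye} as a single unit. There are 8 units to order, and the pair itself can be ordered 2 ways.
So the count is 2·(8)! = 80640.

80640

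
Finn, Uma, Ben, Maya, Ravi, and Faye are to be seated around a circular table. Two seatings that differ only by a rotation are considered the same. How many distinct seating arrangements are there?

Seat Finn anywhere (absorbing the rotational symmetry), then permute the other 5: (5)! = 120.

120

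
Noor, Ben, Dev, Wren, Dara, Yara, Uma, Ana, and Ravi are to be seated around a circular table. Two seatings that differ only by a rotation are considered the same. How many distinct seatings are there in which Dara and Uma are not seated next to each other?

30240

All circular seatings of 9 people number (8)! = 40320.
Seatings with Dara beside Uma: treat them as a block with 2 internal orders, giving 2 × (7)! = 10080.
Subtracting, 40320 − 10080 = 30240.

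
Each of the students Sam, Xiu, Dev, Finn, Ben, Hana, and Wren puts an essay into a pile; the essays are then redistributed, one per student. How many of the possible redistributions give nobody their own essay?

1854

This is the derangement count D_7: permutations of 7 items with no fixed point.
By inclusion–exclusion this is Σ_{j=0}^{7} (−1)^j C(7,j)·(7−j)!.
Computing: 5040 − 5040 + 2520 − 840 + 210 − 42 + 7 − 1 = 1854.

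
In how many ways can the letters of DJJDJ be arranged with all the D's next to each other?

4

Treat the 2 copies of D as a single block. The multiset to arrange is then {DD, J, J, J}, 4 items in all.
That gives (4)!/(3!) = 4 arrangements.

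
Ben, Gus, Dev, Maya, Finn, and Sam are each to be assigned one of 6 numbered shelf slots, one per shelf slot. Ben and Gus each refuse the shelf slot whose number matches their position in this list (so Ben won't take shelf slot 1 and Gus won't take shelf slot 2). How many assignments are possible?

504

Let Aᵢ (for i ∈ {1, 2}) be the placements that put person i in their forbidden shelf slot. Any j of these fix j positions, leaving (6−j)! ways to fill the rest, and there are C(2,j) ways to pick which j.
By inclusion–exclusion, the number of valid placements is Σ_{j=0}^{2} (−1)^j C(2,j)·(6−j)!.
Computing: 720 − 240 + 24 = 504.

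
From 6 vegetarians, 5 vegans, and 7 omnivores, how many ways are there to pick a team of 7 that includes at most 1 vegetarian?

Split by how many vegetarians are chosen (0 through 1).
Sum: C(6,0)·C(12,7) + C(6,1)·C(12,6) = 792 + 5544 = 6336.

6336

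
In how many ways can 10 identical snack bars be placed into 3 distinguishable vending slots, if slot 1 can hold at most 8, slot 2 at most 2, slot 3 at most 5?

15

Without the upper bounds there are C(12,2) = 66 ways to split 10 among 3 vending slots.
Subtract solutions that violate a single cap (substitute x_i' = x_i − (cap_i+1)): x_1 ≥ 9 gives C(3,2) = 3; x_2 ≥ 3 gives C(9,2) = 36; x_3 ≥ 6 gives C(6,2) = 15. Together 54.
Add back pairs where two caps are both exceeded: 0 + 0 + 3 = 3.
By inclusion–exclusion the count is 66 − 54 + 3 = 15.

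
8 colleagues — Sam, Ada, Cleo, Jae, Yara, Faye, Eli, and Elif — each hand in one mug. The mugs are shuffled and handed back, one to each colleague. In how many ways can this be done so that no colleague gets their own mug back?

This is the derangement count D_8: permutations of 8 items with no fixed point.
By inclusion–exclusion this is Σ_{j=0}^{8} (−1)^j C(8,j)·(8−j)!.
Computing: 40320 − 40320 + 20160 − 6720 + 1680 − 336 + 56 − 8 + 1 = 14833.

14833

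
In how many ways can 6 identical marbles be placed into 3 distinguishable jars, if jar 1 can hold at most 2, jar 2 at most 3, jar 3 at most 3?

6

By stars and bars, unrestricted non-negative solutions to x_1+…+x_3 = 6 number C(6+2,2) = 28.
Subtract solutions that violate a single cap (substitute x_i' = x_i − (cap_i+1)): x_1 ≥ 3 gives C(5,2) = 10; x_2 ≥ 4 gives C(4,2) = 6; x_3 ≥ 4 gives C(4,2) = 6. Together 22.
No two caps can be exceeded simultaneously, so the pair terms are all 0.
By inclusion–exclusion the count is 28 − 22 + 0 = 6.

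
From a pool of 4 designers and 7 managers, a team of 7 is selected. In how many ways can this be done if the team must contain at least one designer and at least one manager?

Unrestricted: C(11,7) = 330 ways to pick any 7 of the 11.
Subtract selections that omit an entire group: no designers → C(7,7) = 1; no managers → C(4,7) = 0.
Both groups omitted at once is impossible, so 330 − 1 = 329.

329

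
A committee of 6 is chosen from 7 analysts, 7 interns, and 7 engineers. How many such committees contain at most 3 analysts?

Split by how many analysts are chosen (0 through 3).
Sum: C(7,0)·C(14,6) + C(7,1)·C(14,5) + C(7,2)·C(14,4) + C(7,3)·C(14,3) = 3003 + 14014 + 21021 + 12740 = 50778.

50778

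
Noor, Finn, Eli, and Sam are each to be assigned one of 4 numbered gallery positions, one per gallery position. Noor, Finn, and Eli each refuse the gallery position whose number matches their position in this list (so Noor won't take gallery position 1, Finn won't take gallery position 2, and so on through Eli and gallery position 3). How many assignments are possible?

11

Let Aᵢ (for i ∈ {1, 2, 3}) be the placements that put person i in their forbidden gallery position. Any j of these fix j positions, leaving (4−j)! ways to fill the rest, and there are C(3,j) ways to pick which j.
By inclusion–exclusion, the number of valid placements is Σ_{j=0}^{3} (−1)^j C(3,j)·(4−j)!.
Computing: 24 − 18 + 6 − 1 = 11.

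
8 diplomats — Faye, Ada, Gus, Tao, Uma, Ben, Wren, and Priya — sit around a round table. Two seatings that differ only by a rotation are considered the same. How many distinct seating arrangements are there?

5040

Seat Faye anywhere (absorbing the rotational symmetry), then permute the other 7: (7)! = 5040.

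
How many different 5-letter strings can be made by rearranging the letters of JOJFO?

The 5 letters of JOJFO have repeats: J appearing twice and O appearing twice.
Dividing 5! = 120 by 2!·2! = 4 for the repeated letters gives 30.

30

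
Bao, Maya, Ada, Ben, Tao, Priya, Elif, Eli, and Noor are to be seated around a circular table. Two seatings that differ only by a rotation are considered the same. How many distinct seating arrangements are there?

Fix one person's seat to break rotational symmetry; the remaining 8 people can be arranged in (8)! = 40320 ways.

40320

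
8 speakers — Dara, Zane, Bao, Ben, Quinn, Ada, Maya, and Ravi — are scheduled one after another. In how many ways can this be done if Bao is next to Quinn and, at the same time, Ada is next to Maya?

2880

Treat {Bao,Quinn} as one block (2 orders) and {Ada,Maya} as another (2 orders).
That leaves 6 units to arrange: 2 × 2 × 6! = 4 × 720 = 2880.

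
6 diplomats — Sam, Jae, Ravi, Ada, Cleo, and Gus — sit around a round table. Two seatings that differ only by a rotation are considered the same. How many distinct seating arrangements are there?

120

Fix one person's seat to break rotational symmetry; the remaining 5 people can be arranged in (5)! = 120 ways.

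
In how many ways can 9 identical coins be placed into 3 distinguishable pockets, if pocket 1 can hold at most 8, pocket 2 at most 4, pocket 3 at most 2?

14

By stars and bars, unrestricted non-negative solutions to x_1+…+x_3 = 9 number C(9+2,2) = 55.
Subtract solutions that violate a single cap (substitute x_i' = x_i − (cap_i+1)): x_1 ≥ 9 gives C(2,2) = 1; x_2 ≥ 5 gives C(6,2) = 15; x_3 ≥ 3 gives C(8,2) = 28. Together 44.
Add back pairs where two caps are both exceeded: 0 + 0 + 3 = 3.
By inclusion–exclusion the count is 55 − 44 + 3 = 14.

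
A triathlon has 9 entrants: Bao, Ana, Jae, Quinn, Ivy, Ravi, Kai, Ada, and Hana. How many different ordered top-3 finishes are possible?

504

There are 9 choices for 1st place, 8 for 2nd, and 7 for 3rd.
That gives 9 × 8 × 7 = 504.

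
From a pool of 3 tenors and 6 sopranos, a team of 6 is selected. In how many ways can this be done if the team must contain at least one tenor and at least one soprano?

83

With no constraint there are C(9,6) = 84 possible selections.
Subtract selections that omit an entire group: no tenors → C(6,6) = 1; no sopranos → C(3,6) = 0.
Both groups omitted at once is impossible, so 84 − 1 = 83.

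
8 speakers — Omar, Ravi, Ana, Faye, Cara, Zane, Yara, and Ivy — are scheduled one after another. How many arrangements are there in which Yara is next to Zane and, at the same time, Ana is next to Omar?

Treat {Yara,Zane} as one block (2 orders) and {Ana,Omar} as another (2 orders).
That leaves 6 units to arrange: 2 × 2 × 6! = 4 × 720 = 2880.

2880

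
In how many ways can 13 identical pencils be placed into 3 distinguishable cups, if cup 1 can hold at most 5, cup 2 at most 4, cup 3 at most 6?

6

By stars and bars, unrestricted non-negative solutions to x_1+…+x_3 = 13 number C(13+2,2) = 105.
Subtract solutions that violate a single cap (substitute x_i' = x_i − (cap_i+1)): x_1 ≥ 6 gives C(9,2) = 36; x_2 ≥ 5 gives C(10,2) = 45; x_3 ≥ 7 gives C(8,2) = 28. Together 109.
Add back pairs where two caps are both exceeded: 6 + 1 + 3 = 10.
By inclusion–exclusion the count is 105 − 109 + 10 = 6.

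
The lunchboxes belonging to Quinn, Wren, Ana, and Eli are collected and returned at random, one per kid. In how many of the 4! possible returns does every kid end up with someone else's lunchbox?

9

This is the derangement count D_4: permutations of 4 items with no fixed point.
By inclusion–exclusion this is Σ_{j=0}^{4} (−1)^j C(4,j)·(4−j)!.
Computing: 24 − 24 + 12 − 4 + 1 = 9.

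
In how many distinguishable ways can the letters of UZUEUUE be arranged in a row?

105

Letter multiplicities in UZUEUUE: E×2, U×4, Z×1.
Dividing 7! = 5040 by 4!·2! = 48 for the repeated letters gives 105.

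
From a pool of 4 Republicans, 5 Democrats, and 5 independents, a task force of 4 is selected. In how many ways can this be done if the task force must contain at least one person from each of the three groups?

550

With no constraint there are C(14,4) = 1001 possible selections.
Subtract selections that omit an entire group: no Republicans → C(10,4) = 210; no Democrats → C(9,4) = 126; no independents → C(9,4) = 126.
Add back selections omitting two groups (i.e. drawn from a single group): C(4,4) + C(5,4) + C(5,4) = 11.
By inclusion–exclusion: 1001 − 462 + 11 = 550.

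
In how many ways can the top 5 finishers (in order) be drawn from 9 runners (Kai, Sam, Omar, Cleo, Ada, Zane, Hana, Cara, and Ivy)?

There are 9 choices for 1st place, 8 for 2nd, and so on down to 5 for position 5.
That gives 9 × 8 × 7 × 6 × 5 = 15120.

15120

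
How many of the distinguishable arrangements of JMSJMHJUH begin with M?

Fix M in the first position and arrange the remaining 8 letters.
Those 8 letters have H appearing twice and J appearing 3 times, giving (8)!/(3!·2!) = 3360.

3360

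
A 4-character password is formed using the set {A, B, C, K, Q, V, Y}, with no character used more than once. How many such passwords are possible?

840

Choose and order 4 of the 7 symbols: the first character has 7 options, the next 6, then 5, 4.
That product is 7 × 6 × 5 × 4 = 840.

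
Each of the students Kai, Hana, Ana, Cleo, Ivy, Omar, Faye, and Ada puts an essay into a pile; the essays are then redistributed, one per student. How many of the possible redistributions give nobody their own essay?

14833

Count assignments avoiding every fixed point. For any j of the 8 students fixed to their own essay, the other 8−j can be arranged in (8−j)! ways.
By inclusion–exclusion this is Σ_{j=0}^{8} (−1)^j C(8,j)·(8−j)!.
Computing: 40320 − 40320 + 20160 − 6720 + 1680 − 336 + 56 − 8 + 1 = 14833.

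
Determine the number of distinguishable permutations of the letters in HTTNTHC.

The 7 letters of HTTNTHC have repeats: H appearing twice and T appearing 3 times.
The number of distinct arrangements is 7!/(3!·2!) = 5040/12 = 420.

420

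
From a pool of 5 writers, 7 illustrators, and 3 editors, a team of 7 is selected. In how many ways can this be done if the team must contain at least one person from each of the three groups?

5516

Total 7-person selections from all 15: C(15,7) = 6435.
Subtract selections that omit an entire group: no writers → C(10,7) = 120; no illustrators → C(8,7) = 8; no editors → C(12,7) = 792.
Add back selections omitting two groups (i.e. drawn from a single group): C(5,7) + C(7,7) + C(3,7) = 1.
By inclusion–exclusion: 6435 − 920 + 1 = 5516.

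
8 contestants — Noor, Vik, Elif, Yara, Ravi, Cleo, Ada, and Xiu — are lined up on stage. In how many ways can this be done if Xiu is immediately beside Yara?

Glue Xiu and Yara into one block (2 internal orders), leaving 7 units to arrange in a row.
So the count is 2·(7)! = 10080.

10080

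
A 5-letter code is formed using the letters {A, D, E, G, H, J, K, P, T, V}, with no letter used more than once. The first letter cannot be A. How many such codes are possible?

The first letter has 10−1 = 9 choices (anything except A).
The remaining 4 letters are filled from the other 9 symbols without repetition: 9 × 8 × 7 × 6 = 3024.
Total: 9 × 3024 = 27216.

27216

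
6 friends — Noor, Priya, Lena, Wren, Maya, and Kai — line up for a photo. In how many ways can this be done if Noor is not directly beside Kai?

480

Of the 6! = 720 arrangements, those with Noor and Kai adjacent number 2 × 5! = 240 (treat the pair as a block with 2 internal orders).
So 720 − 240 = 480 arrangements keep them apart.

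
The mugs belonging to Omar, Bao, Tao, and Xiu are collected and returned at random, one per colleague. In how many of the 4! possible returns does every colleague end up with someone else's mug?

Let Aᵢ be the assignments in which colleague i gets their own mug. We want the size of the complement of A₁∪…∪A_4.
By inclusion–exclusion this is Σ_{j=0}^{4} (−1)^j C(4,j)·(4−j)!.
Computing: 24 − 24 + 12 − 4 + 1 = 9.

9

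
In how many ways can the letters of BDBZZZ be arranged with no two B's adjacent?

40

Total arrangements of BDBZZZ: 6!/(3!·2!) = 60.
Arrangements with the B's together: treat BB as one letter, giving (5)!/(3!) = 20.
Hence 60 − 20 = 40.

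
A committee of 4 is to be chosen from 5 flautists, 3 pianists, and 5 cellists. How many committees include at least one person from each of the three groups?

Unrestricted: C(13,4) = 715 ways to pick any 4 of the 13.
Subtract selections that omit an entire group: no flautists → C(8,4) = 70; no pianists → C(10,4) = 210; no cellists → C(8,4) = 70.
Add back selections omitting two groups (i.e. drawn from a single group): C(5,4) + C(3,4) + C(5,4) = 10.
By inclusion–exclusion: 715 − 350 + 10 = 375.

375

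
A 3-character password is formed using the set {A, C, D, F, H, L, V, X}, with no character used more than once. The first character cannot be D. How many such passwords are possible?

The first character has 8−1 = 7 choices (anything except D).
The remaining 2 characters are filled from the other 7 symbols without repetition: 7 × 6 = 42.
Total: 7 × 42 = 294.

294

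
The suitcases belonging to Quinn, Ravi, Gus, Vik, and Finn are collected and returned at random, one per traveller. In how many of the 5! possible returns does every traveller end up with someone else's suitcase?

44

This is the derangement count D_5: permutations of 5 items with no fixed point.
By inclusion–exclusion this is Σ_{j=0}^{5} (−1)^j C(5,j)·(5−j)!.
Computing: 120 − 120 + 60 − 20 + 5 − 1 = 44.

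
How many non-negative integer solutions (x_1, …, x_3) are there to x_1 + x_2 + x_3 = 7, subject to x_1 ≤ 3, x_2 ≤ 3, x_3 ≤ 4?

10

By stars and bars, unrestricted non-negative solutions to x_1+…+x_3 = 7 number C(7+2,2) = 36.
Subtract solutions that violate a single cap (substitute x_i' = x_i − (cap_i+1)): x_1 ≥ 4 gives C(5,2) = 10; x_2 ≥ 4 gives C(5,2) = 10; x_3 ≥ 5 gives C(4,2) = 6. Together 26.
No two caps can be exceeded simultaneously, so the pair terms are all 0.
By inclusion–exclusion the count is 36 − 26 + 0 = 10.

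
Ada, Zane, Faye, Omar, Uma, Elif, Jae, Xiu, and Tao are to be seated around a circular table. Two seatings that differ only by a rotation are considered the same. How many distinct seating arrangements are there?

Fix one person's seat to break rotational symmetry; the remaining 8 people can be arranged in (8)! = 40320 ways.

40320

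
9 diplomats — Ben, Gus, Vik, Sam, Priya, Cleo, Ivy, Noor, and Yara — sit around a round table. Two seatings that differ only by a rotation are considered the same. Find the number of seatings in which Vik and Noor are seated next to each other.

Glue Vik and Noor into a block (2 internal orders). Seating 8 units around a circle gives (7)! arrangements.
So 2 × (7)! = 2 × 5040 = 10080.

10080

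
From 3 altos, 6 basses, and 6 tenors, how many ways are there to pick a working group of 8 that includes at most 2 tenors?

1485

Split by how many tenors are chosen (0 through 2).
Sum: C(6,0)·C(9,8) + C(6,1)·C(9,7) + C(6,2)·C(9,6) = 9 + 216 + 1260 = 1485.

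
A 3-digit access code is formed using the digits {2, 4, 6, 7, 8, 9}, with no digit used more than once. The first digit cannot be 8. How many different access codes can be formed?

100

The first digit has 6−1 = 5 choices (anything except 8).
The remaining 2 digits are filled from the other 5 symbols without repetition: 5 × 4 = 20.
Total: 5 × 20 = 100.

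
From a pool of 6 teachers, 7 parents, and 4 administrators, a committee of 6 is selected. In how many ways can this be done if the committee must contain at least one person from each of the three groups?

Unrestricted: C(17,6) = 12376 ways to pick any 6 of the 17.
Selections missing a whole group: no teachers → C(11,6) = 462; no parents → C(10,6) = 210; no administrators → C(13,6) = 1716.
Add back selections omitting two groups (i.e. drawn from a single group): C(6,6) + C(7,6) + C(4,6) = 8.
By inclusion–exclusion: 12376 − 2388 + 8 = 9996.

9996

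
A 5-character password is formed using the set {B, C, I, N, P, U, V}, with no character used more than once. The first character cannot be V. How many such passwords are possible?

2160

The first character has 7−1 = 6 choices (anything except V).
The remaining 4 characters are filled from the other 6 symbols without repetition: 6 × 5 × 4 × 3 = 360.
Total: 6 × 360 = 2160.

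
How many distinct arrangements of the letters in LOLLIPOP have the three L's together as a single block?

Treat the 3 copies of L as a single block. The multiset to arrange is then {LLL, I, O, O, P, P}, 6 items in all.
That gives (6)!/(2!·2!) = 180 arrangements.

180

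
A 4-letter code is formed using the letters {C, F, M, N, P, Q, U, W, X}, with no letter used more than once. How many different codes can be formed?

3024

Choose and order 4 of the 9 symbols: the first letter has 9 options, the next 8, then 7, 6.
9 × 8 × 7 × 6 = 3024.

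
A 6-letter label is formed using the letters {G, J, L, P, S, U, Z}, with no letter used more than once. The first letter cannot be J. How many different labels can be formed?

4320

The first letter has 7−1 = 6 choices (anything except J).
The remaining 5 letters are filled from the other 6 symbols without repetition: 6 × 5 × 4 × 3 × 2 = 720.
Total: 6 × 720 = 4320.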